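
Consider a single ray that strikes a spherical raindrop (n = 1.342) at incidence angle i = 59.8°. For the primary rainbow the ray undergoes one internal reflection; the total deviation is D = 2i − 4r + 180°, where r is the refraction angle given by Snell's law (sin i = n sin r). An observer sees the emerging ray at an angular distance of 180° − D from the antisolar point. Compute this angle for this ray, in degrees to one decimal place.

sin r = sin 59.8° / 1.342 = 0.8643/1.342 = 0.6440; r = 40.09°.
D = 2·59.8° − 4·40.09° + 180° = 119.60° − 160.37° + 180° = 139.23°.
Angle from antisolar point = 180° − D = 40.77°.

40.8°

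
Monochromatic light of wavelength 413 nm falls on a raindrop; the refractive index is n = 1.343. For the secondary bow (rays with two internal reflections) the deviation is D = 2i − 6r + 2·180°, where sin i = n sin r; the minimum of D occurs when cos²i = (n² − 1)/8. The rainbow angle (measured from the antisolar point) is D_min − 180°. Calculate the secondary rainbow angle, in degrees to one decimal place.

cos²i = (1.80365 − 1)/8 = 0.10046; i = arccos(0.31695) = 71.522°.
sin r = sin 71.522°/1.343 = 0.70621; r = 44.928°.
D_min = 2·71.522° − 6·44.928° + 360° = 233.478°.
Rainbow angle = D_min − 180° = 53.478°.

53.5°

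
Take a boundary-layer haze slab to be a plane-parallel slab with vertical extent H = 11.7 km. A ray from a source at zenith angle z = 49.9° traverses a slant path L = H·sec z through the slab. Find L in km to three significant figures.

18.2 km

sec z = 1/cos 49.9° = 1.5525.
L = 11.7 × 1.5525 = 18.164 km.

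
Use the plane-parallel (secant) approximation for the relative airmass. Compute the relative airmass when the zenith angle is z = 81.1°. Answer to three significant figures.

X = sec z = 1/cos 81.1° = 1/0.1547 = 6.4637.

6.46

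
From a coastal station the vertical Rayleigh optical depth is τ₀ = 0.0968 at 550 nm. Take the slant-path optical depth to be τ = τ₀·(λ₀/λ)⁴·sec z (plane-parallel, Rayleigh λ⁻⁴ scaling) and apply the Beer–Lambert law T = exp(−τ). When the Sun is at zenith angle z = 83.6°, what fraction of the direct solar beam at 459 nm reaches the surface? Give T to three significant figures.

0.167

sec 83.6° = 8.9711.
τ = 0.0968 × (550/459)⁴ × 8.9711 = 0.0968 × 2.0616 × 8.9711 = 1.7903.
T = exp(−1.7903) = 0.1669.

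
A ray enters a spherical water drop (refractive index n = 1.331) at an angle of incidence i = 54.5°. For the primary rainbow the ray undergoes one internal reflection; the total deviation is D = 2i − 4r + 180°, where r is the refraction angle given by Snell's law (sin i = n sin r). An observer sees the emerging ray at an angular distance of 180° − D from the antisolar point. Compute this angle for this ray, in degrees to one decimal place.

sin r = sin 54.5° / 1.331 = 0.8141/1.331 = 0.6117; r = 37.71°.
D = 2·54.5° − 4·37.71° + 180° = 109.00° − 150.84° + 180° = 138.16°.
Angle from antisolar point = 180° − D = 41.84°.

41.8°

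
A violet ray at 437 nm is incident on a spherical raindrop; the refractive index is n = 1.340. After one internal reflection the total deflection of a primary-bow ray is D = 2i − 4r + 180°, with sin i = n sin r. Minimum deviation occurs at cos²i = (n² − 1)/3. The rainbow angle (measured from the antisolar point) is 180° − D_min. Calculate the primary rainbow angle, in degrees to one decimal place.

41.1°

cos²i = (1.79560 − 1)/3 = 0.26520; i = arccos(0.51498) = 59.004°.
sin r = sin 59.004°/1.340 = 0.63971; r = 39.770°.
D_min = 2·59.004° − 4·39.770° + 180° = 138.929°.
Rainbow angle = 180° − D_min = 41.071°.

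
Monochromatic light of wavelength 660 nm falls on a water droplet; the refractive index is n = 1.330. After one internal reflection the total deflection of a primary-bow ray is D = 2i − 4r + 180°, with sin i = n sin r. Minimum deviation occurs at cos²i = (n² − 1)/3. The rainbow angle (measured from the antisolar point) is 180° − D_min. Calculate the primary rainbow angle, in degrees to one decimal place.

42.5°

cos²i = (1.76890 − 1)/3 = 0.25630; i = arccos(0.50626) = 59.585°.
sin r = sin 59.585°/1.330 = 0.64841; r = 40.422°.
D_min = 2·59.585° − 4·40.422° + 180° = 137.484°.
Rainbow angle = 180° − D_min = 42.516°.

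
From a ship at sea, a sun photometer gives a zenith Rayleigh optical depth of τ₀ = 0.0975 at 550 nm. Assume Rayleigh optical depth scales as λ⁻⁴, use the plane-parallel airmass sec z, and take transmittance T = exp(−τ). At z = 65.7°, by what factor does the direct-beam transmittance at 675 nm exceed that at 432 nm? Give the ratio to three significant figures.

Airmass: sec 65.7° = 2.4300.
τ(675 nm) = 0.0975 × (550/675)⁴ × 2.4300 = 0.0975 × 0.4408 × 2.4300 = 0.1044.
τ(432 nm) = 0.0975 × (550/432)⁴ × 2.4300 = 0.0975 × 2.6273 × 2.4300 = 0.6225.
T(675)/T(432) = exp(τ_B − τ_A) = exp(0.5181) = 1.6788.

1.68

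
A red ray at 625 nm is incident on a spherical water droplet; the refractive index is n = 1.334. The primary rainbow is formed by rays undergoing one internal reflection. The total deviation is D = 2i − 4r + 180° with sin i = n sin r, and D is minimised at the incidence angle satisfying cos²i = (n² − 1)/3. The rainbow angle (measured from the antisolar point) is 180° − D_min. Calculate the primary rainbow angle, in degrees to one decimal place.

41.9°

cos²i = (1.77956 − 1)/3 = 0.25985; i = arccos(0.50976) = 59.352°.
sin r = sin 59.352°/1.334 = 0.64492; r = 40.159°.
D_min = 2·59.352° − 4·40.159° + 180° = 138.067°.
Rainbow angle = 180° − D_min = 41.933°.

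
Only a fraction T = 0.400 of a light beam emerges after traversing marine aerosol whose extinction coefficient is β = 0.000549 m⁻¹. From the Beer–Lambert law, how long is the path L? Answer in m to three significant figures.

1670 m

Beer–Lambert: T = exp(−βL) ⇒ L = −ln(T)/β = −ln(0.400)/0.000549 = 0.9163/0.000549 = 1669 m.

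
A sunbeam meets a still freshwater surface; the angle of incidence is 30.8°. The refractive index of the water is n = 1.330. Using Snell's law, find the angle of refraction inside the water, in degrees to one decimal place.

22.6°

Snell: sin θ_r = sin θ_i / n = sin 30.8° / 1.330 = 0.5120 / 1.330 = 0.3850.
θ_r = arcsin(0.3850) = 22.64°.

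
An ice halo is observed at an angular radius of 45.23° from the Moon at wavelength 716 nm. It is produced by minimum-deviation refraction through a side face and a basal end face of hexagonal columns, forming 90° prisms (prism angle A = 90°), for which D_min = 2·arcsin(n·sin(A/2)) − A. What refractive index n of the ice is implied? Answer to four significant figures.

Rearranging: n = sin((D_min + A)/2) / sin(A/2).
(D_min + A)/2 = (45.23° + 90°)/2 = 67.615°.
n = sin 67.615° / sin 45° = 0.9246 / 0.7071 = 1.3076.

1.308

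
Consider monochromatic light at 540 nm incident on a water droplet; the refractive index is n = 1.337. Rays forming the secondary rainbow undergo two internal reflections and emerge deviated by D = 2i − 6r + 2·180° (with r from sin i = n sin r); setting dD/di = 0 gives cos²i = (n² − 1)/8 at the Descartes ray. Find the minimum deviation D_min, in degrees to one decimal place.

231.9°

cos²i = (1.78757 − 1)/8 = 0.09845; i = arccos(0.31376) = 71.714°.
sin r = sin 71.714°/1.337 = 0.71017; r = 45.249°.
D_min = 2·71.714° − 6·45.249° + 360° = 231.934°.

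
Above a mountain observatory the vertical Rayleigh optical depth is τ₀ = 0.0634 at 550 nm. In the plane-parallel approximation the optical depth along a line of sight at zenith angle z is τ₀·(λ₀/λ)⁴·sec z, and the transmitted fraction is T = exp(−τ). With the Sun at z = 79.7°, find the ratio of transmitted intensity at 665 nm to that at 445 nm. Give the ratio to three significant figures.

1.94

Airmass: sec 79.7° = 5.5928.
τ(665 nm) = 0.0634 × (550/665)⁴ × 5.5928 = 0.0634 × 0.4679 × 5.5928 = 0.1659.
τ(445 nm) = 0.0634 × (550/445)⁴ × 5.5928 = 0.0634 × 2.3335 × 5.5928 = 0.8274.
T(665)/T(445) = exp(τ_B − τ_A) = exp(0.6615) = 1.9377.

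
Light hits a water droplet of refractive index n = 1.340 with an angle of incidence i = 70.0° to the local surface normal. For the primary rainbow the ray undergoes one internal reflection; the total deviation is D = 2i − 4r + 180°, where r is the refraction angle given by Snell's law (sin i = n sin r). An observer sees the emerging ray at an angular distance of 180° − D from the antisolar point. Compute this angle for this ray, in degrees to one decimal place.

38.1°

sin r = sin 70.0° / 1.340 = 0.9397/1.340 = 0.7013; r = 44.53°.
D = 2·70.0° − 4·44.53° + 180° = 140.00° − 178.11° + 180° = 141.89°.
Angle from antisolar point = 180° − D = 38.11°.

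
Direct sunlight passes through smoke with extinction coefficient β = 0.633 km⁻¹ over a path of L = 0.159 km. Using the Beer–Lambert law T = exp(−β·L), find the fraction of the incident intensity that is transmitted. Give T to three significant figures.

0.904

τ = β·L = 0.633 × 0.159 = 0.1006.
T = exp(−0.1006) = 0.9043.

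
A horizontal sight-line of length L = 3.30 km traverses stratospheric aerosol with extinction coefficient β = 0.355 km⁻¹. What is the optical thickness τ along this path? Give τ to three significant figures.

1.17

τ = β·L = 0.355 × 3.30 = 1.1715.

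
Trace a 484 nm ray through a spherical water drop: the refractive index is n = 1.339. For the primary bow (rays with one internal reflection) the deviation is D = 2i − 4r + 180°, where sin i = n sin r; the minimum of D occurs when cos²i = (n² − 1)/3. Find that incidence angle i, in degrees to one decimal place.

59.1°

cos²i = (1.339² − 1)/3 = (1.79292 − 1)/3 = 0.26431.
cos i = 0.51411, so i = 59.062°.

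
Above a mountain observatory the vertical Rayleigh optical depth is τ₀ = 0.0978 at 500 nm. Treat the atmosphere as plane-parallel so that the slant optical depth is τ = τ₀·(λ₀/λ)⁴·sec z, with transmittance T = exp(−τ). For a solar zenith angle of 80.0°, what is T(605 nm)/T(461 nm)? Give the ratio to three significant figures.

Airmass: sec 80.0° = 5.7588.
τ(605 nm) = 0.0978 × (500/605)⁴ × 5.7588 = 0.0978 × 0.4665 × 5.7588 = 0.2627.
τ(461 nm) = 0.0978 × (500/461)⁴ × 5.7588 = 0.0978 × 1.3838 × 5.7588 = 0.7794.
T(605)/T(461) = exp(τ_B − τ_A) = exp(0.5166) = 1.6764.

1.68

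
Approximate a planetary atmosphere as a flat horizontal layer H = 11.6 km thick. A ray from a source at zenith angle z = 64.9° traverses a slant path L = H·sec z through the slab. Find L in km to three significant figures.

27.3 km

sec z = 1/cos 64.9° = 2.3574.
L = 11.6 × 2.3574 = 27.346 km.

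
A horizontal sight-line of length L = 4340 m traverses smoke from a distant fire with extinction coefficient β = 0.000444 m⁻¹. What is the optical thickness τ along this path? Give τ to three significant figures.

τ = β·L = 0.000444 × 4340 = 1.9270.

1.93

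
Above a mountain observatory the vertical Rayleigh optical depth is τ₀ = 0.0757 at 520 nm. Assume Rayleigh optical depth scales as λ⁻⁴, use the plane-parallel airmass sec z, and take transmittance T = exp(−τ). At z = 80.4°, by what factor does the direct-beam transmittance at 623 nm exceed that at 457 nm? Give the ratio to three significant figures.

1.72

Airmass: sec 80.4° = 5.9963.
τ(623 nm) = 0.0757 × (520/623)⁴ × 5.9963 = 0.0757 × 0.4854 × 5.9963 = 0.2203.
τ(457 nm) = 0.0757 × (520/457)⁴ × 5.9963 = 0.0757 × 1.6763 × 5.9963 = 0.7609.
T(623)/T(457) = exp(τ_B − τ_A) = exp(0.5406) = 1.7170.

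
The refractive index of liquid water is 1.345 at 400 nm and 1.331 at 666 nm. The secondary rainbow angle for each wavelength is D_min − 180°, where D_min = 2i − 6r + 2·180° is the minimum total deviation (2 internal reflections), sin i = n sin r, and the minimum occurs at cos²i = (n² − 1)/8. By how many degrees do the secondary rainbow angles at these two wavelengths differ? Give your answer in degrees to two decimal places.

3.62°

At 400 nm (n = 1.345): cos²i = 0.10113 → i = 71.458°, r = 44.821°, D_min = 233.987°, rainbow angle = 53.987°.
At 666 nm (n = 1.331): cos²i = 0.09645 → i = 71.907°, r = 45.575°, D_min = 230.365°, rainbow angle = 50.365°.
Angular width = |53.987° − 50.365°| = 3.622°.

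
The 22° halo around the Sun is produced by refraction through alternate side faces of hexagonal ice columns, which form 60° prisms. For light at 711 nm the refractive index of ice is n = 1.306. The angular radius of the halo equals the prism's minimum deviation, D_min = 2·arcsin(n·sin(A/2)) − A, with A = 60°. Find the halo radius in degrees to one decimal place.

21.5°

n·sin(A/2) = 1.306 × sin 30° = 1.306 × 0.5000 = 0.6530.
D_min = 2·arcsin(0.6530) − 60° = 2 × 40.768° − 60° = 21.536°.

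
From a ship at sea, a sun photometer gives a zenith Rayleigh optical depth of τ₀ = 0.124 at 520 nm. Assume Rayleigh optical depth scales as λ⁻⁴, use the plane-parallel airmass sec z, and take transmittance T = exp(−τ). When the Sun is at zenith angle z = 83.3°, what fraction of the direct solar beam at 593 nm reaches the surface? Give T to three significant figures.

sec 83.3° = 8.5711.
τ = 0.124 × (520/593)⁴ × 8.5711 = 0.124 × 0.5913 × 8.5711 = 0.6284.
T = exp(−0.6284) = 0.5334.

0.533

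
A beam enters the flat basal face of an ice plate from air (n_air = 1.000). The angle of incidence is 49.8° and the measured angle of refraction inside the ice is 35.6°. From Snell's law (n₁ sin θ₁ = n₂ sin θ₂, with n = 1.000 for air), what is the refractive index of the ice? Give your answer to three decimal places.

n = sin θ_i / sin θ_r = sin 49.8° / sin 35.6° = 0.7638 / 0.5821 = 1.3121.

1.312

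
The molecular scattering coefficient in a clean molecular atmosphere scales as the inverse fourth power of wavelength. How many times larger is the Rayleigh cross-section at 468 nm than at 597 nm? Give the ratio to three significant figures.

Rayleigh scattering ∝ λ⁻⁴, so the ratio of coefficients is the inverse fourth power of the wavelength ratio.
σ(468)/σ(597) = (597/468)⁴ = (1.2756)⁴ = 2.648.

2.65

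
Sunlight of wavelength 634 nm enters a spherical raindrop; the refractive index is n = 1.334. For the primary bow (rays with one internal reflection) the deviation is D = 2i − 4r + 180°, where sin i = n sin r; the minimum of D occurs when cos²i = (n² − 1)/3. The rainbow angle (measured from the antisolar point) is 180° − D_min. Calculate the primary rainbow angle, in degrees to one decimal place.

cos²i = (1.77956 − 1)/3 = 0.25985; i = arccos(0.50976) = 59.352°.
sin r = sin 59.352°/1.334 = 0.64492; r = 40.159°.
D_min = 2·59.352° − 4·40.159° + 180° = 138.067°.
Rainbow angle = 180° − D_min = 41.933°.

41.9°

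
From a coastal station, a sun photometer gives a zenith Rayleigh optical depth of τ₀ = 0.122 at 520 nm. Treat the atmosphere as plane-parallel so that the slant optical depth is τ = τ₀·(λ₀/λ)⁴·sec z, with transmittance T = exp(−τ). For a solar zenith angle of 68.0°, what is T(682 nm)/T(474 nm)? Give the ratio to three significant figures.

1.44

Airmass: sec 68.0° = 2.6695.
τ(682 nm) = 0.122 × (520/682)⁴ × 2.6695 = 0.122 × 0.3380 × 2.6695 = 0.1101.
τ(474 nm) = 0.122 × (520/474)⁴ × 2.6695 = 0.122 × 1.4484 × 2.6695 = 0.4717.
T(682)/T(474) = exp(τ_B − τ_A) = exp(0.3617) = 1.4357.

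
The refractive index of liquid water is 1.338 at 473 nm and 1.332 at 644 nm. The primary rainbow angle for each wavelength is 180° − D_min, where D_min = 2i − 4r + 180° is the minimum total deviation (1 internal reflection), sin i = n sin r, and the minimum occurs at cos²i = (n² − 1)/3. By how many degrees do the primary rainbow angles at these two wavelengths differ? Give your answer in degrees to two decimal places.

0.87°

At 473 nm (n = 1.338): cos²i = 0.26341 → i = 59.120°, r = 39.899°, D_min = 138.643°, rainbow angle = 41.357°.
At 644 nm (n = 1.332): cos²i = 0.25807 → i = 59.469°, r = 40.290°, D_min = 137.776°, rainbow angle = 42.224°.
Angular width = |41.357° − 42.224°| = 0.867°.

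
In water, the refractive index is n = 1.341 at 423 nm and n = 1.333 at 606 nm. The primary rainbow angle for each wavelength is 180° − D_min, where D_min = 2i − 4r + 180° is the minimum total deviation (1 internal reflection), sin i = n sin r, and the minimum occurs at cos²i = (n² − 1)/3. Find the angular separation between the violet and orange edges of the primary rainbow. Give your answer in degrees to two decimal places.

At 423 nm (n = 1.341): cos²i = 0.26609 → i = 58.946°, r = 39.705°, D_min = 139.071°, rainbow angle = 40.929°.
At 606 nm (n = 1.333): cos²i = 0.25896 → i = 59.410°, r = 40.225°, D_min = 137.922°, rainbow angle = 42.078°.
Angular width = |40.929° − 42.078°| = 1.149°.

1.15°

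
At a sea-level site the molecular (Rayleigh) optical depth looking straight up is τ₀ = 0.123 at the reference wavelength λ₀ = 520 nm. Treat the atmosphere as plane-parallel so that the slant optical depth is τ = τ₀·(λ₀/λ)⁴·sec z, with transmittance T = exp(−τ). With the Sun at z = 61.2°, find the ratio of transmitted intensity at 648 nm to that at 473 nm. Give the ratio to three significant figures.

Airmass: sec 61.2° = 2.0757.
τ(648 nm) = 0.123 × (520/648)⁴ × 2.0757 = 0.123 × 0.4147 × 2.0757 = 0.1059.
τ(473 nm) = 0.123 × (520/473)⁴ × 2.0757 = 0.123 × 1.4607 × 2.0757 = 0.3729.
T(648)/T(473) = exp(τ_B − τ_A) = exp(0.2671) = 1.3061.

1.31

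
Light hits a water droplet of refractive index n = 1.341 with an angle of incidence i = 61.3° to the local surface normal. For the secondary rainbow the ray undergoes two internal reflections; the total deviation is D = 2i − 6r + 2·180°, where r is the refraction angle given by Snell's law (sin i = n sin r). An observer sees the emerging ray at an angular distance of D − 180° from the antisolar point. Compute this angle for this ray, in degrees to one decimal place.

sin r = sin 61.3° / 1.341 = 0.8771/1.341 = 0.6541; r = 40.85°.
D = 2·61.3° − 6·40.85° + 2·180° = 122.60° − 245.11° + 360° = 237.49°.
Angle from antisolar point = D − 180° = 57.49°.

57.5°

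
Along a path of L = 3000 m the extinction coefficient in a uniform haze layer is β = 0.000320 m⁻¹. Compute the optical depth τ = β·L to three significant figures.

τ = β·L = 0.000320 × 3000 = 0.9600.

0.960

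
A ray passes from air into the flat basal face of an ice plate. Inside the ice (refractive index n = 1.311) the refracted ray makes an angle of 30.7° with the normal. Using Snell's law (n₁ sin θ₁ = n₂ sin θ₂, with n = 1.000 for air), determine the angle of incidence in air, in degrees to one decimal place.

42.0°

Snell: sin θ_i = n · sin θ_r = 1.311 × sin 30.7° = 1.311 × 0.5105 = 0.6693.
θ_i = arcsin(0.6693) = 42.01°.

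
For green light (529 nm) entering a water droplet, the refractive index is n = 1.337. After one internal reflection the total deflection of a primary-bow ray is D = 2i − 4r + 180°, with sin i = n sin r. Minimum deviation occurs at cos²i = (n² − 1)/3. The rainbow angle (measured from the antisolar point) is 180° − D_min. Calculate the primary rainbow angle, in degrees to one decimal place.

cos²i = (1.78757 − 1)/3 = 0.26252; i = arccos(0.51237) = 59.178°.
sin r = sin 59.178°/1.337 = 0.64231; r = 39.964°.
D_min = 2·59.178° − 4·39.964° + 180° = 138.500°.
Rainbow angle = 180° − D_min = 41.500°.

41.5°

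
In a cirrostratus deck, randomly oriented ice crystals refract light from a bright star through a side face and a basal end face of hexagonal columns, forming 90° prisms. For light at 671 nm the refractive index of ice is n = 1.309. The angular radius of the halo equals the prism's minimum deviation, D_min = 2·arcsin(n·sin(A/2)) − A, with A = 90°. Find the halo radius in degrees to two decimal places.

n·sin(A/2) = 1.309 × sin 45° = 1.309 × 0.7071 = 0.9256.
D_min = 2·arcsin(0.9256) − 90° = 2 × 67.759° − 90° = 45.519°.

45.52°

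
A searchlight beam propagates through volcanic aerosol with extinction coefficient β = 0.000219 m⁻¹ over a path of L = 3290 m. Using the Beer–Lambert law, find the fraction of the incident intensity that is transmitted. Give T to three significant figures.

τ = β·L = 0.000219 × 3290 = 0.7205.
T = exp(−0.7205) = 0.4865.

0.487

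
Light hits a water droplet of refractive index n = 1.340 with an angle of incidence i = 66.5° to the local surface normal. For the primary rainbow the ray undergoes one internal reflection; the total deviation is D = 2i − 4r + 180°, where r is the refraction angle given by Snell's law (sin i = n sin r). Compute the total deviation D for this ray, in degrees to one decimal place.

sin r = sin 66.5° / 1.340 = 0.9171/1.340 = 0.6844; r = 43.19°.
D = 2·66.5° − 4·43.19° + 180° = 133.00° − 172.75° + 180° = 140.25°.

140.3°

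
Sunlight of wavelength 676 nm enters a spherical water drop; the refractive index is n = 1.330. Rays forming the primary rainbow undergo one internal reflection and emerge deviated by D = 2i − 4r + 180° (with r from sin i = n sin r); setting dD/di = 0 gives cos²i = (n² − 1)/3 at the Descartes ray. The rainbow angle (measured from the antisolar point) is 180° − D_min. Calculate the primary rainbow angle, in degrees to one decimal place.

42.5°

cos²i = (1.76890 − 1)/3 = 0.25630; i = arccos(0.50626) = 59.585°.
sin r = sin 59.585°/1.330 = 0.64841; r = 40.422°.
D_min = 2·59.585° − 4·40.422° + 180° = 137.484°.
Rainbow angle = 180° − D_min = 42.516°.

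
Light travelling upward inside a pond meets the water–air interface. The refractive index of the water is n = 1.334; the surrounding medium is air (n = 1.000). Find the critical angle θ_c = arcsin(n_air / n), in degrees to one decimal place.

48.6°

sin θ_c = n_air / n = 1.000 / 1.334 = 0.7496.
θ_c = arcsin(0.7496) = 48.56°.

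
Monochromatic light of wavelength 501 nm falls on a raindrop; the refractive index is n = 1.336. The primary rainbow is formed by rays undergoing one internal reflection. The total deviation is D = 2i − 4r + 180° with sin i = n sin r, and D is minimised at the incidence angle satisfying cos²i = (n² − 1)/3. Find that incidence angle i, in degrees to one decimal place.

cos²i = (1.336² − 1)/3 = (1.78490 − 1)/3 = 0.26163.
cos i = 0.51150, so i = 59.236°.

59.2°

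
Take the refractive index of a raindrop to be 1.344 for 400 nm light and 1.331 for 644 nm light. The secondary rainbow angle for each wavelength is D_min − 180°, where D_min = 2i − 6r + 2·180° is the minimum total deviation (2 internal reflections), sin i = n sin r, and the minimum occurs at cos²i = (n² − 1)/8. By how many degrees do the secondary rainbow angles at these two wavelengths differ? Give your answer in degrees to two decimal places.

3.37°

At 400 nm (n = 1.344): cos²i = 0.10079 → i = 71.490°, r = 44.874°, D_min = 233.733°, rainbow angle = 53.733°.
At 644 nm (n = 1.331): cos²i = 0.09645 → i = 71.907°, r = 45.575°, D_min = 230.365°, rainbow angle = 50.365°.
Angular width = |53.733° − 50.365°| = 3.368°.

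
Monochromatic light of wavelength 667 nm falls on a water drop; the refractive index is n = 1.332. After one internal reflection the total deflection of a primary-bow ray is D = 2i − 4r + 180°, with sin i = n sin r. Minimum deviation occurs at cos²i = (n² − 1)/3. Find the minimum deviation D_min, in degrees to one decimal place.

137.8°

cos²i = (1.77422 − 1)/3 = 0.25807; i = arccos(0.50801) = 59.469°.
sin r = sin 59.469°/1.332 = 0.64666; r = 40.290°.
D_min = 2·59.469° − 4·40.290° + 180° = 137.776°.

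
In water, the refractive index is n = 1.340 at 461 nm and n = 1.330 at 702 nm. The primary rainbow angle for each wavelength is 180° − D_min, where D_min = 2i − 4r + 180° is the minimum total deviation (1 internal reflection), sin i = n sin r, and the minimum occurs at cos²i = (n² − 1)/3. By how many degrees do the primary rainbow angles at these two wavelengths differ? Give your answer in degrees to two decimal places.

1.45°

At 461 nm (n = 1.340): cos²i = 0.26520 → i = 59.004°, r = 39.770°, D_min = 138.929°, rainbow angle = 41.071°.
At 702 nm (n = 1.330): cos²i = 0.25630 → i = 59.585°, r = 40.422°, D_min = 137.484°, rainbow angle = 42.516°.
Angular width = |41.071° − 42.516°| = 1.445°.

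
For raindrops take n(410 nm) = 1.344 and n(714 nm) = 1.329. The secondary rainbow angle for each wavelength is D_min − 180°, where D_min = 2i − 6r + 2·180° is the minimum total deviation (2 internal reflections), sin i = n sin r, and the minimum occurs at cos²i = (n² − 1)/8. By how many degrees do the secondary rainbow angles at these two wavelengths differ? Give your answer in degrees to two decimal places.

3.90°

At 410 nm (n = 1.344): cos²i = 0.10079 → i = 71.490°, r = 44.874°, D_min = 233.733°, rainbow angle = 53.733°.
At 714 nm (n = 1.329): cos²i = 0.09578 → i = 71.972°, r = 45.685°, D_min = 229.837°, rainbow angle = 49.837°.
Angular width = |53.733° − 49.837°| = 3.896°.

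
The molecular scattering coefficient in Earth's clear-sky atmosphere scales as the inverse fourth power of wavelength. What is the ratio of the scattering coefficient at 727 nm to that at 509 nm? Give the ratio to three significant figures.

Rayleigh scattering ∝ λ⁻⁴, so the ratio of coefficients is the inverse fourth power of the wavelength ratio.
σ(727)/σ(509) = (509/727)⁴ = (0.7001)⁴ = 0.2403.

0.240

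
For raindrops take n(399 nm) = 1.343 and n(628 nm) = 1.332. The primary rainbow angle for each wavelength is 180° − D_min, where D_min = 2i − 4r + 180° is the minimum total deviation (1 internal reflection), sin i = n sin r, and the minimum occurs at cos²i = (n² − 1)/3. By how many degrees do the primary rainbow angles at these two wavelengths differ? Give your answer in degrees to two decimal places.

At 399 nm (n = 1.343): cos²i = 0.26788 → i = 58.830°, r = 39.577°, D_min = 139.354°, rainbow angle = 40.646°.
At 628 nm (n = 1.332): cos²i = 0.25807 → i = 59.469°, r = 40.290°, D_min = 137.776°, rainbow angle = 42.224°.
Angular width = |40.646° − 42.224°| = 1.578°.

1.58°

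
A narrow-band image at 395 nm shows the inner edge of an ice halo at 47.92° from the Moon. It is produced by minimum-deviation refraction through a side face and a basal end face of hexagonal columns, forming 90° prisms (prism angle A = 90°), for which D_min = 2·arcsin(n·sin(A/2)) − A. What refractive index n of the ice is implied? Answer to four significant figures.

1.320

Rearranging: n = sin((D_min + A)/2) / sin(A/2).
(D_min + A)/2 = (47.92° + 90°)/2 = 68.960°.
n = sin 68.960° / sin 45° = 0.9333 / 0.7071 = 1.3199.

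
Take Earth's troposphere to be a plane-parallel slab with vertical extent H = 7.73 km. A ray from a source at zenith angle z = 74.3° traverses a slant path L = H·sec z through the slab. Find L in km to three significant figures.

sec z = 1/cos 74.3° = 3.6955.
L = 7.73 × 3.6955 = 28.566 km.

28.6 km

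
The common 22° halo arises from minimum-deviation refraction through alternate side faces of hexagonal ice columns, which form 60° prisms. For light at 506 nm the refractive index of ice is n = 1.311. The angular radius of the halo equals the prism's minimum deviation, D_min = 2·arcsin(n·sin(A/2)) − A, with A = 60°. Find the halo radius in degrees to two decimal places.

21.92°

n·sin(A/2) = 1.311 × sin 30° = 1.311 × 0.5000 = 0.6555.
D_min = 2·arcsin(0.6555) − 60° = 2 × 40.958° − 60° = 21.915°.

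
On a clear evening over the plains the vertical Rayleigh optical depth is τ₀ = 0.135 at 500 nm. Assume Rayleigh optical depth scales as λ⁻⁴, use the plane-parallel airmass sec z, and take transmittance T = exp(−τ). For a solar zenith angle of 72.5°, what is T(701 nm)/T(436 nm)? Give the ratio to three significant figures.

Airmass: sec 72.5° = 3.3255.
τ(701 nm) = 0.135 × (500/701)⁴ × 3.3255 = 0.135 × 0.2588 × 3.3255 = 0.1162.
τ(436 nm) = 0.135 × (500/436)⁴ × 3.3255 = 0.135 × 1.7296 × 3.3255 = 0.7765.
T(701)/T(436) = exp(τ_B − τ_A) = exp(0.6603) = 1.9353.

1.94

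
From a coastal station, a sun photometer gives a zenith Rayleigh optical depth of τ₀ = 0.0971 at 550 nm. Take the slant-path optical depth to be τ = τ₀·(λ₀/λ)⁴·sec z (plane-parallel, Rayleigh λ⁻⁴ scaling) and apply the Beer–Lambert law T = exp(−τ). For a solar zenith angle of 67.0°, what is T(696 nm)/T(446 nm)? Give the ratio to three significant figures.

1.61

Airmass: sec 67.0° = 2.5593.
τ(696 nm) = 0.0971 × (550/696)⁴ × 2.5593 = 0.0971 × 0.3900 × 2.5593 = 0.0969.
τ(446 nm) = 0.0971 × (550/446)⁴ × 2.5593 = 0.0971 × 2.3127 × 2.5593 = 0.5747.
T(696)/T(446) = exp(τ_B − τ_A) = exp(0.4778) = 1.6125.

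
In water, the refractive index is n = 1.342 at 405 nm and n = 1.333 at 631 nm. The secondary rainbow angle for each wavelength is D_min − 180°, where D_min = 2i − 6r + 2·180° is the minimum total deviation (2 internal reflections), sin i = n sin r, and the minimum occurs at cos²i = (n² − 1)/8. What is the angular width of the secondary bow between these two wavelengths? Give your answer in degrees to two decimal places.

2.33°

At 405 nm (n = 1.342): cos²i = 0.10012 → i = 71.554°, r = 44.981°, D_min = 233.222°, rainbow angle = 53.222°.
At 631 nm (n = 1.333): cos²i = 0.09711 → i = 71.843°, r = 45.466°, D_min = 230.891°, rainbow angle = 50.891°.
Angular width = |53.222° − 50.891°| = 2.331°.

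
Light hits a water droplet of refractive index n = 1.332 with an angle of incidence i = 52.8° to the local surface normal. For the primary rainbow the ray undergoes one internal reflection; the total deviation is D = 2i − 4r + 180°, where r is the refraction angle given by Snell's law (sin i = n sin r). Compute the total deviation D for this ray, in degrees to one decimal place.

138.7°

sin r = sin 52.8° / 1.332 = 0.7965/1.332 = 0.5980; r = 36.73°.
D = 2·52.8° − 4·36.73° + 180° = 105.60° − 146.91° + 180° = 138.69°.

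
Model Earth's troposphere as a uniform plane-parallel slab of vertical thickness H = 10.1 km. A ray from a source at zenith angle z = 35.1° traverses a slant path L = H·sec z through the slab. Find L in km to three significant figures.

sec z = 1/cos 35.1° = 1.2223.
L = 10.1 × 1.2223 = 12.345 km.

12.3 km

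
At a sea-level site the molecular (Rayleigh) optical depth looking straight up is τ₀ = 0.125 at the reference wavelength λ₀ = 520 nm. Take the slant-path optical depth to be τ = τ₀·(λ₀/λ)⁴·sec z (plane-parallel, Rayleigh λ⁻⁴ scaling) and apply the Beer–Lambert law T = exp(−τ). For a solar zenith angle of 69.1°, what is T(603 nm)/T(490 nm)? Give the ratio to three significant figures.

1.28

Airmass: sec 69.1° = 2.8032.
τ(603 nm) = 0.125 × (520/603)⁴ × 2.8032 = 0.125 × 0.5530 × 2.8032 = 0.1938.
τ(490 nm) = 0.125 × (520/490)⁴ × 2.8032 = 0.125 × 1.2683 × 2.8032 = 0.4444.
T(603)/T(490) = exp(τ_B − τ_A) = exp(0.2506) = 1.2848.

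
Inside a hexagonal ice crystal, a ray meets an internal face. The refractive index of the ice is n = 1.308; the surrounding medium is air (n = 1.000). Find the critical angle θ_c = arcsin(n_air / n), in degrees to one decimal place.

49.9°

sin θ_c = n_air / n = 1.000 / 1.308 = 0.7645.
θ_c = arcsin(0.7645) = 49.86°.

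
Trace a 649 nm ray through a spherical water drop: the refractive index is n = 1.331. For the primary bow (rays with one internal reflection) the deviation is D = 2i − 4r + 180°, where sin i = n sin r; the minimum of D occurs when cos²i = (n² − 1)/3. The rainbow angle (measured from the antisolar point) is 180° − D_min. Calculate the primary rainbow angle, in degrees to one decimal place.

cos²i = (1.77156 − 1)/3 = 0.25719; i = arccos(0.50714) = 59.527°.
sin r = sin 59.527°/1.331 = 0.64753; r = 40.356°.
D_min = 2·59.527° − 4·40.356° + 180° = 137.630°.
Rainbow angle = 180° − D_min = 42.370°.

42.4°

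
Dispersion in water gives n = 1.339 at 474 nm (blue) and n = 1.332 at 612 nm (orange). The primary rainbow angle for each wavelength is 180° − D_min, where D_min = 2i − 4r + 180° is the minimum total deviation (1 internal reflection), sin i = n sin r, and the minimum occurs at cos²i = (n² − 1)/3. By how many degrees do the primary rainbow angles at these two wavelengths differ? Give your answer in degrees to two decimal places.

At 474 nm (n = 1.339): cos²i = 0.26431 → i = 59.062°, r = 39.834°, D_min = 138.786°, rainbow angle = 41.214°.
At 612 nm (n = 1.332): cos²i = 0.25807 → i = 59.469°, r = 40.290°, D_min = 137.776°, rainbow angle = 42.224°.
Angular width = |41.214° − 42.224°| = 1.010°.

1.01°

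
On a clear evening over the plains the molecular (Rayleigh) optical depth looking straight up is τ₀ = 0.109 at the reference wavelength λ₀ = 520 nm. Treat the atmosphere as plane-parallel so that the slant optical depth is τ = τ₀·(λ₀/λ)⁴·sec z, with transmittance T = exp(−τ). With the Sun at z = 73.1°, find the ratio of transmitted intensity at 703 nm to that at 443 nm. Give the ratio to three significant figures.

Airmass: sec 73.1° = 3.4399.
τ(703 nm) = 0.109 × (520/703)⁴ × 3.4399 = 0.109 × 0.2994 × 3.4399 = 0.1122.
τ(443 nm) = 0.109 × (520/443)⁴ × 3.4399 = 0.109 × 1.8984 × 3.4399 = 0.7118.
T(703)/T(443) = exp(τ_B − τ_A) = exp(0.5996) = 1.8214.

1.82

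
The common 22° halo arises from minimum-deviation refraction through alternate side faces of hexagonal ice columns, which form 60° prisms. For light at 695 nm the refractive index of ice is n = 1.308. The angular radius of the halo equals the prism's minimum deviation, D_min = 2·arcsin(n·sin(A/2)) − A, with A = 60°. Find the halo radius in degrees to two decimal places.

n·sin(A/2) = 1.308 × sin 30° = 1.308 × 0.5000 = 0.6540.
D_min = 2·arcsin(0.6540) − 60° = 2 × 40.844° − 60° = 21.688°.

21.69°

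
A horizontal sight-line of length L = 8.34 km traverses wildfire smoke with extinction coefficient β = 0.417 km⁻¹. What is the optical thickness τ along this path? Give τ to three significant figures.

3.48

τ = β·L = 0.417 × 8.34 = 3.4778.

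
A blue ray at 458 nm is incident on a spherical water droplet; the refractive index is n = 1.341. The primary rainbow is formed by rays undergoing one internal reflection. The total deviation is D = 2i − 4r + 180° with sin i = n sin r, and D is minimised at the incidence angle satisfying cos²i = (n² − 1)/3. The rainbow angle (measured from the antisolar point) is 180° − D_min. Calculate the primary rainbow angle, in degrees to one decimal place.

cos²i = (1.79828 − 1)/3 = 0.26609; i = arccos(0.51584) = 58.946°.
sin r = sin 58.946°/1.341 = 0.63884; r = 39.705°.
D_min = 2·58.946° − 4·39.705° + 180° = 139.071°.
Rainbow angle = 180° − D_min = 40.929°.

40.9°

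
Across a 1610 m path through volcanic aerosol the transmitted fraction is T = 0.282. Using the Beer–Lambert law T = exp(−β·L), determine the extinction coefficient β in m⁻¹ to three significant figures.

Beer–Lambert: T = exp(−βL) ⇒ β = −ln(T)/L = −ln(0.282)/1610 = 1.2658/1610 = 0.0007862 m⁻¹.

0.000786 m⁻¹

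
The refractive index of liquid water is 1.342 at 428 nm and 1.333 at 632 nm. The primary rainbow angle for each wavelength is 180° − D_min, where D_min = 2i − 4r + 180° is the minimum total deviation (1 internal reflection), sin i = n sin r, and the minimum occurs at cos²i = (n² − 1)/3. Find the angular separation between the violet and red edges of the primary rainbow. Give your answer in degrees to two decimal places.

1.29°

At 428 nm (n = 1.342): cos²i = 0.26699 → i = 58.888°, r = 39.641°, D_min = 139.213°, rainbow angle = 40.787°.
At 632 nm (n = 1.333): cos²i = 0.25896 → i = 59.410°, r = 40.225°, D_min = 137.922°, rainbow angle = 42.078°.
Angular width = |40.787° − 42.078°| = 1.291°.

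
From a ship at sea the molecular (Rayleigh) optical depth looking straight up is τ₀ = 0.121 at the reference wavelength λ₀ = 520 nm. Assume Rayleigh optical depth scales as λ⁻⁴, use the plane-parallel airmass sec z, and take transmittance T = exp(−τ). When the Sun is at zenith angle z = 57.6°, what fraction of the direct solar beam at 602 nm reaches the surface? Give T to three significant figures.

0.882

sec 57.6° = 1.8663.
τ = 0.121 × (520/602)⁴ × 1.8663 = 0.121 × 0.5567 × 1.8663 = 0.1257.
T = exp(−0.1257) = 0.8819.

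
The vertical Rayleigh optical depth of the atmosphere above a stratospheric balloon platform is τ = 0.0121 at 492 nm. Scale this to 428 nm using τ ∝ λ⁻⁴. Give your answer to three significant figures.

0.0211

τ(428 nm) = τ(492 nm) × (492/428)⁴ = 0.0121 × (1.1495)⁴ = 0.0121 × 1.7462 = 0.0211.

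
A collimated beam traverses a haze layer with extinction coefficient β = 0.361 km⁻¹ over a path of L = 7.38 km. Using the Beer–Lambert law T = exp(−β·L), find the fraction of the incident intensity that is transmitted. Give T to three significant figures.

0.0697

τ = β·L = 0.361 × 7.38 = 2.6642.
T = exp(−2.6642) = 0.0697.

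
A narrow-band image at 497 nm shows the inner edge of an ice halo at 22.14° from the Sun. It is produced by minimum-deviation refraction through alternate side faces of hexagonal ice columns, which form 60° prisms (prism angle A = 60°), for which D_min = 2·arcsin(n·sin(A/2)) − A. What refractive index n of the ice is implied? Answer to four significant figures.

Rearranging: n = sin((D_min + A)/2) / sin(A/2).
(D_min + A)/2 = (22.14° + 60°)/2 = 41.070°.
n = sin 41.070° / sin 30° = 0.6570 / 0.5000 = 1.3140.

1.314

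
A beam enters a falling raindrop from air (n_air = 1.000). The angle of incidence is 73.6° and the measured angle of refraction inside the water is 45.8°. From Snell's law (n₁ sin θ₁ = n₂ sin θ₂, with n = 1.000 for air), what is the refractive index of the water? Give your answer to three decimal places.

n = sin θ_i / sin θ_r = sin 73.6° / sin 45.8° = 0.9593 / 0.7169 = 1.3381.

1.338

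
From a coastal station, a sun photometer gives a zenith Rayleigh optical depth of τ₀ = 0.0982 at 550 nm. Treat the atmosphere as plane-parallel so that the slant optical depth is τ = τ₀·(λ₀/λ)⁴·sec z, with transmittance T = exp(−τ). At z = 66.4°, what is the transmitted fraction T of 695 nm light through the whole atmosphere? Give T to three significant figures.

0.908

sec 66.4° = 2.4978.
τ = 0.0982 × (550/695)⁴ × 2.4978 = 0.0982 × 0.3922 × 2.4978 = 0.0962.
T = exp(−0.0962) = 0.9083.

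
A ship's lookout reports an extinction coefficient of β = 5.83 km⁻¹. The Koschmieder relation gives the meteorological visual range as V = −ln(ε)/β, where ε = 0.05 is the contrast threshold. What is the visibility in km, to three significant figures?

0.514 km

V = −ln(0.05) / 5.83 = 2.996 / 5.83 = 0.5138 km.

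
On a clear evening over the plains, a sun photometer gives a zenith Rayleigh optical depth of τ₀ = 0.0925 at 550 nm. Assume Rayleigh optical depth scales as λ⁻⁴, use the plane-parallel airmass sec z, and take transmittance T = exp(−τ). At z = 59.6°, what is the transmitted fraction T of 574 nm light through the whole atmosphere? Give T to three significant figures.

0.857

sec 59.6° = 1.9762.
τ = 0.0925 × (550/574)⁴ × 1.9762 = 0.0925 × 0.8430 × 1.9762 = 0.1541.
T = exp(−0.1541) = 0.8572.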